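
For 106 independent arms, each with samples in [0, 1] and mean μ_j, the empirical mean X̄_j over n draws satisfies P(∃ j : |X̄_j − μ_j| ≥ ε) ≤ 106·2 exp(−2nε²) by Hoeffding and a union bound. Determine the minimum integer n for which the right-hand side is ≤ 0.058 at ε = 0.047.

1857

Need 2·106·exp(−2nε²) ≤ 0.058, i.e. exp(−2nε²) ≤ 0.058/212.
So 2nε² ≥ ln(212/0.058) = 8.203899.
Hence n ≥ 8.203899/(2·0.047²) = 1856.926.
The smallest integer n is 1857.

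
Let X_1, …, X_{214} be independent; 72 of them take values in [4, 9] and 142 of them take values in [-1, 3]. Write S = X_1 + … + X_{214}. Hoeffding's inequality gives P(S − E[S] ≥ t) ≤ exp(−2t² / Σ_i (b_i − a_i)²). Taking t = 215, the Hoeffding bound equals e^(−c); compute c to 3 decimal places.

22.704

Σ(b_i − a_i)² = 72·5² + 142·4² = 4072.
c = 2t² / 4072 = 2·215² / 4072 = 22.7038.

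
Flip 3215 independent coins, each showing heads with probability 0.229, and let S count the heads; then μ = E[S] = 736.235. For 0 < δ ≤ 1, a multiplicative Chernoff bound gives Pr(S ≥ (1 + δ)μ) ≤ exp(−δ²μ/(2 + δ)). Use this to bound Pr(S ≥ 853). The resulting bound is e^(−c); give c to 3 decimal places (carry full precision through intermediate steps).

8.579

Write 853 = (1 + δ)μ, so δ = 853/736.235 − 1 = 0.1585975…
Then the exponent is δ²μ/(2 + δ) = (853 − μ)² / (μ·(2 + δ)) = 8.579011.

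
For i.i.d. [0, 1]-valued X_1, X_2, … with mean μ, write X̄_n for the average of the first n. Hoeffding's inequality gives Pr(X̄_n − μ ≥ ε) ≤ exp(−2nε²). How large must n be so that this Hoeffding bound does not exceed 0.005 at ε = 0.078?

Require exp(−2nε²) ≤ 0.005, i.e. 2nε² ≥ ln(1/0.005) = 5.298317.
So n ≥ 5.298317 / (2·0.078²) = 435.430.
The smallest integer n is 436.

436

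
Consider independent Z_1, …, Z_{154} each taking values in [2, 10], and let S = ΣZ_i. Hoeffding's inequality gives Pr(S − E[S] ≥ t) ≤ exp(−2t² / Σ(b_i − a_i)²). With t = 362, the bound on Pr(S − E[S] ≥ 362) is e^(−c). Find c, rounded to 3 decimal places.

Σ(b_i − a_i)² = 154·(8)² = 9856.
c = 2t²/9856 = 2·362²/9856 = 26.5917.

26.592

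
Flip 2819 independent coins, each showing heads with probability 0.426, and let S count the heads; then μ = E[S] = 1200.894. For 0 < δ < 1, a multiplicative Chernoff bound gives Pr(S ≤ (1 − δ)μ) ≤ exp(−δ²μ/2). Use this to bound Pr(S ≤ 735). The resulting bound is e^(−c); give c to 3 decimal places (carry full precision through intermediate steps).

Write 735 = (1 − δ)μ, so δ = 1 − 735/1200.894 = 0.387956…
Then the exponent is δ²μ/2 = (μ − 735)²/(2μ) = 90.373180.

90.373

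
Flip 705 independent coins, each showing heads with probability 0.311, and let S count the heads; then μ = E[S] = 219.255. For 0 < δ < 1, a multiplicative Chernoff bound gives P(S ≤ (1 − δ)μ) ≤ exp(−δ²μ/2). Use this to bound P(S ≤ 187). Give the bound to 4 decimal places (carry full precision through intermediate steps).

Write 187 = (1 − δ)μ, so δ = 1 − 187/219.255 = 0.1471118…
Then the exponent is δ²μ/2 = (μ − 187)²/(2μ) = 2.372546.
Bound = exp(−2.372546) = 0.09324.

0.0932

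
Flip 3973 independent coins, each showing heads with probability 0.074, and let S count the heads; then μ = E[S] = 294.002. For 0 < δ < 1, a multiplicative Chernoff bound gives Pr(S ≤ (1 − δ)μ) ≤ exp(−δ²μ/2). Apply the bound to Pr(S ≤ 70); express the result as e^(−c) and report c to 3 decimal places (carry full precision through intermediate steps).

85.334

Write 70 = (1 − δ)μ, so δ = 1 − 70/294.002 = 0.7619064…
Then the exponent is δ²μ/2 = (μ − 70)²/(2μ) = 85.334277.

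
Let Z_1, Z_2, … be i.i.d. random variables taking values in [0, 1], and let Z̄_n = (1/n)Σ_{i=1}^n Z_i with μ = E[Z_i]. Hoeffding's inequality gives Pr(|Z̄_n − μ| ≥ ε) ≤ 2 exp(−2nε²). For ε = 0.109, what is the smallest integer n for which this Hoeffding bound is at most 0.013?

Require 2·exp(−2nε²) ≤ 0.013, i.e. 2nε² ≥ ln(2/0.013) = 5.035953.
So n ≥ 5.035953 / (2·0.109²) = 211.933.
The smallest integer n is 212.

212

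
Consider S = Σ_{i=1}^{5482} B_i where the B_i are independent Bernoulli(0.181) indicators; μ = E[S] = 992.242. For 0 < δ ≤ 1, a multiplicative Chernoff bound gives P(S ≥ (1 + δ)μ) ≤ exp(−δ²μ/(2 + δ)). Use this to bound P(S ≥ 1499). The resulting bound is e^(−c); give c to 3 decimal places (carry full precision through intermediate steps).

103.083

Write 1499 = (1 + δ)μ, so δ = 1499/992.242 − 1 = 0.5107202…
Then the exponent is δ²μ/(2 + δ) = (1499 − μ)² / (μ·(2 + δ)) = 103.082587.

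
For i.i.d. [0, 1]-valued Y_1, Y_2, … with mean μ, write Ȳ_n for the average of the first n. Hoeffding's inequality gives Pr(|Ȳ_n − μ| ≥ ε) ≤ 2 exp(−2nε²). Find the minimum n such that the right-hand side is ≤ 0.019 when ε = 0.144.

Require 2·exp(−2nε²) ≤ 0.019, i.e. 2nε² ≥ ln(2/0.019) = 4.656463.
So n ≥ 4.656463 / (2·0.144²) = 112.280.
The smallest integer n is 113.

113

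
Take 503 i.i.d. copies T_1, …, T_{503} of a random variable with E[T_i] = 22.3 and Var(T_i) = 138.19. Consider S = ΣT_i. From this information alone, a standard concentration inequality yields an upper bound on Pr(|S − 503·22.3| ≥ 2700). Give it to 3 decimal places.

0.010

With mean and variance of each term known, Chebyshev's inequality bounds the deviation of the sum (or sample mean).
Var(S) = n·Var(T_i) = 503·138.19 = 69509.57.
Chebyshev: Pr(|S − 503·22.3| ≥ 2700) ≤ Var(S)/2700² = 69509.57/7290000 = 0.0095.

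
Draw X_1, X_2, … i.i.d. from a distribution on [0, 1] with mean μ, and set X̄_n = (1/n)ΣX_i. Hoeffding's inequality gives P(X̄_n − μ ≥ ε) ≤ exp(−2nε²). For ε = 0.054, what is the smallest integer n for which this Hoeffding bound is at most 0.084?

Require exp(−2nε²) ≤ 0.084, i.e. 2nε² ≥ ln(1/0.084) = 2.476938.
So n ≥ 2.476938 / (2·0.054²) = 424.715.
The smallest integer n is 425.

425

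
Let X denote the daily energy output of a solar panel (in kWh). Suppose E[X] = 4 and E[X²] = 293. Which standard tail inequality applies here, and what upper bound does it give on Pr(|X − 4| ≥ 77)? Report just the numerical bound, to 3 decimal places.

0.047

The first two moments determine the variance, so Chebyshev's inequality is the sharpest standard bound available.
Var(X) = E[X²] − (E[X])² = 293 − 16 = 277.
Chebyshev's inequality: Pr(|X − μ| ≥ t) ≤ Var(X)/t² = 277/5929 = 0.0467.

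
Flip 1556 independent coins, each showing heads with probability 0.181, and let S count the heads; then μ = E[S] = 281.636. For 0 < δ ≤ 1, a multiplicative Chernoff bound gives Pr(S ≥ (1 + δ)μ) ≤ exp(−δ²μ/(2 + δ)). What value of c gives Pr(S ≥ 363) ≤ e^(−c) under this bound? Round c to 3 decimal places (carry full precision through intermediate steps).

Write 363 = (1 + δ)μ, so δ = 363/281.636 − 1 = 0.2888977…
Then the exponent is δ²μ/(2 + δ) = (363 − μ)² / (μ·(2 + δ)) = 10.269517.

10.270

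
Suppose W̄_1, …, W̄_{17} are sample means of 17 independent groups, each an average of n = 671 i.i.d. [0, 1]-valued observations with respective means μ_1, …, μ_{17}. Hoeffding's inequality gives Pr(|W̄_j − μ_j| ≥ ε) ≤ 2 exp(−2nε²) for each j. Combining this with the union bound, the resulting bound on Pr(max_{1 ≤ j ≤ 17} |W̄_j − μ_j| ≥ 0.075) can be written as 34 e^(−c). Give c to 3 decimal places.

Union bound over the 17 events: Pr(max_{1 ≤ j ≤ 17} |W̄_j − μ_j| ≥ 0.075) ≤ 17·2·exp(−2nε²) = 34 exp(−2·671·0.075²).
So c = 2·671·0.075² = 7.5488.

7.549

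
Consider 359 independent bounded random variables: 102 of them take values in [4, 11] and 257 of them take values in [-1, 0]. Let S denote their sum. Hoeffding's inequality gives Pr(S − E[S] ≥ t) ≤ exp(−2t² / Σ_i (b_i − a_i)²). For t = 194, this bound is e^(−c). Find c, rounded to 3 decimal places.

14.324

Σ(b_i − a_i)² = 102·7² + 257·1² = 5255.
c = 2t² / 5255 = 2·194² / 5255 = 14.3239.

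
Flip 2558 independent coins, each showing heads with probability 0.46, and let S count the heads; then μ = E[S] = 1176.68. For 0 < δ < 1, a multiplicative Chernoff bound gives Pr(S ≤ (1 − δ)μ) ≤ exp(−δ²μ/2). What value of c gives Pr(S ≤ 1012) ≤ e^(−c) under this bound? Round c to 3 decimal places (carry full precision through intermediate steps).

11.524

Write 1012 = (1 − δ)μ, so δ = 1 − 1012/1176.68 = 0.1399531…
Then the exponent is δ²μ/2 = (μ − 1012)²/(2μ) = 11.523737.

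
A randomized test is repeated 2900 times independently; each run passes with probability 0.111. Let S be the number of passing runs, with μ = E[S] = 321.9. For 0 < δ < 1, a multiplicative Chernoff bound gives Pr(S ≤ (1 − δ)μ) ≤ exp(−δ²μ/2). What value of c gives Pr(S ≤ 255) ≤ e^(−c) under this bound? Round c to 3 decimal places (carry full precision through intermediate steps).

6.952

Write 255 = (1 − δ)μ, so δ = 1 − 255/321.9 = 0.2078285…
Then the exponent is δ²μ/2 = (μ − 255)²/(2μ) = 6.951864.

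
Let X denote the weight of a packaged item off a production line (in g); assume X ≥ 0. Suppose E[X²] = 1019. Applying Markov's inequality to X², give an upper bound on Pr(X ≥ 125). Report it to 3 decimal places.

0.065

Since X ≥ 0, the event {X ≥ 125} is the same as {X² ≥ 15625}.
Markov's inequality applied to X² gives Pr(X² ≥ 15625) ≤ E[X²]/15625 = 1019/15625 = 0.0652.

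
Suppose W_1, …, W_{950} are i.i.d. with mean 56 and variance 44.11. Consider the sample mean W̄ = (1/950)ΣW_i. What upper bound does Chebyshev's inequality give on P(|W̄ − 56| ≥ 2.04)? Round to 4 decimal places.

Var(W̄) = Var(W_i)/n = 44.11/950 = 0.046432.
Chebyshev: P(|W̄ − 56| ≥ 2.04) ≤ Var(W̄)/(2.04)² = 44.11/(950·2.04²) = 0.0112.

0.0112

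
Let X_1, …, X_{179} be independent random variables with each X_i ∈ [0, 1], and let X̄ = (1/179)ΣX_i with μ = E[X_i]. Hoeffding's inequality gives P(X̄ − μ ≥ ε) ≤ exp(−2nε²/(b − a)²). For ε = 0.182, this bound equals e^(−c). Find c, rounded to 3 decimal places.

11.858

c = 2nε²/(b − a)² = 2·179·0.182² / 1² = 11.8584.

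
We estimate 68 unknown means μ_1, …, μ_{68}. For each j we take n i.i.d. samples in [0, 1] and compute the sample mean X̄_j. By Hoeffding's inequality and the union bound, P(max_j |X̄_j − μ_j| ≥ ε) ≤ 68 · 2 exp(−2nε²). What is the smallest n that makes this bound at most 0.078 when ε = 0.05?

Need 2·68·exp(−2nε²) ≤ 0.078, i.e. exp(−2nε²) ≤ 0.078/136.
So 2nε² ≥ ln(136/0.078) = 7.463701.
Hence n ≥ 7.463701/(2·0.05²) = 1492.740.
The smallest integer n is 1493.

1493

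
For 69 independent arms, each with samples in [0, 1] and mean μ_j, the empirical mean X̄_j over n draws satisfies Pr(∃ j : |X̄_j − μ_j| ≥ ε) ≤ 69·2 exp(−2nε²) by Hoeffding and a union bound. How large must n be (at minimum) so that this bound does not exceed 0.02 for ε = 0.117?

Need 2·69·exp(−2nε²) ≤ 0.02, i.e. exp(−2nε²) ≤ 0.02/138.
So 2nε² ≥ ln(138/0.02) = 8.839277.
Hence n ≥ 8.839277/(2·0.117²) = 322.861.
The smallest integer n is 323.

323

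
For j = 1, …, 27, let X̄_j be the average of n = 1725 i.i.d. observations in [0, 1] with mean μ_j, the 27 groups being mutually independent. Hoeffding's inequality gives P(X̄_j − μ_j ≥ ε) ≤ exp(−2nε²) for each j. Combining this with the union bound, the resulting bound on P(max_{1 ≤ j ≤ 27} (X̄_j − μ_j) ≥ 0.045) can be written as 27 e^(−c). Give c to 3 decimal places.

Union bound over the 27 events: P(max_{1 ≤ j ≤ 27} (X̄_j − μ_j) ≥ 0.045) ≤ 27·exp(−2nε²) = 27 exp(−2·1725·0.045²).
So c = 2·1725·0.045² = 6.9863.

6.986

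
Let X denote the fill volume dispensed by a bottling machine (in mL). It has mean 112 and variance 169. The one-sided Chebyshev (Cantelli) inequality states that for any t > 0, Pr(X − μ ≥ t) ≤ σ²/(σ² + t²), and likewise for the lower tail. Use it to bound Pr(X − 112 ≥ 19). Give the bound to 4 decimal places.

Here σ² = 169 and t = 19, so σ² + t² = 530.
Cantelli's bound: 169/530 = 0.3189.

0.3189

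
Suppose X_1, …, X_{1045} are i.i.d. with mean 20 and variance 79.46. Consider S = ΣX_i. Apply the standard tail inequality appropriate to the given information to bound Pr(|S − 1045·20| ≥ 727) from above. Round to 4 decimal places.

0.1571

With mean and variance of each term known, Chebyshev's inequality bounds the deviation of the sum (or sample mean).
Var(S) = n·Var(X_i) = 1045·79.46 = 83035.7.
Chebyshev: Pr(|S − 1045·20| ≥ 727) ≤ Var(S)/727² = 83035.7/528529 = 0.1571.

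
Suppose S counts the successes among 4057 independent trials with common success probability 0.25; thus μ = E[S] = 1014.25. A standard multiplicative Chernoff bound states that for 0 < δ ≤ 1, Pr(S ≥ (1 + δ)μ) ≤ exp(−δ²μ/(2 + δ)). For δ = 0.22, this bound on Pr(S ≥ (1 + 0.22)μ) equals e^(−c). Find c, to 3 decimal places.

22.112

c = δ²μ/(2 + δ) = 0.22²·1014.25/(2 + 0.22) = 22.1125.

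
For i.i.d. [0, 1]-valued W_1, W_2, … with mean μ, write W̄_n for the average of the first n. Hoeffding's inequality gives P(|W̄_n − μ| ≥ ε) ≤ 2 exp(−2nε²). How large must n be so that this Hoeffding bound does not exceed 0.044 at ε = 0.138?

Require 2·exp(−2nε²) ≤ 0.044, i.e. 2nε² ≥ ln(2/0.044) = 3.816713.
So n ≥ 3.816713 / (2·0.138²) = 100.208.
The smallest integer n is 101.

101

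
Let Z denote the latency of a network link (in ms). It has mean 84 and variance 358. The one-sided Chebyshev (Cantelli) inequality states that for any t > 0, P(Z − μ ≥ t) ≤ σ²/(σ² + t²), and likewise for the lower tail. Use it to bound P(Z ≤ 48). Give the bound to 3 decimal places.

Here σ² = 358 and t = 36, so σ² + t² = 1654.
Cantelli's bound: 358/1654 = 0.2164.

0.216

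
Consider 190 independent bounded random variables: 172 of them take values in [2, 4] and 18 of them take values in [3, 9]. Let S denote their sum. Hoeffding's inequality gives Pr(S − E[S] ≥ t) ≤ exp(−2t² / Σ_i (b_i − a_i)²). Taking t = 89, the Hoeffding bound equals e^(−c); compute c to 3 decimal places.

11.858

Σ(b_i − a_i)² = 172·2² + 18·6² = 1336.
c = 2t² / 1336 = 2·89² / 1336 = 11.8578.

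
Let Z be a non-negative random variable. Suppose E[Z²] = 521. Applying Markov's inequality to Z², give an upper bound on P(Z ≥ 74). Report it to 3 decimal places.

Since Z ≥ 0, the event {Z ≥ 74} is the same as {Z² ≥ 5476}.
Markov's inequality applied to Z² gives P(Z² ≥ 5476) ≤ E[Z²]/5476 = 521/5476 = 0.0951.

0.095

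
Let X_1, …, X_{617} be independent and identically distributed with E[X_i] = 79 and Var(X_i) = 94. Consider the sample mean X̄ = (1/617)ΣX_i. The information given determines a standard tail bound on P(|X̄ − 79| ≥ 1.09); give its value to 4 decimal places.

0.1282

With mean and variance of each term known, Chebyshev's inequality bounds the deviation of the sum (or sample mean).
Var(X̄) = Var(X_i)/n = 94/617 = 0.15235.
Chebyshev: P(|X̄ − 79| ≥ 1.09) ≤ Var(X̄)/(1.09)² = 94/(617·1.09²) = 0.1282.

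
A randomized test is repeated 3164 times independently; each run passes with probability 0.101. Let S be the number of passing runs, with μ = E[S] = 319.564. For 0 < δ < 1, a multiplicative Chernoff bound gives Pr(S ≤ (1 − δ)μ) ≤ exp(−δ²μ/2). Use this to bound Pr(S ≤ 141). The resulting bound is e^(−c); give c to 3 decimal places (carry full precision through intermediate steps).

Write 141 = (1 − δ)μ, so δ = 1 − 141/319.564 = 0.5587738…
Then the exponent is δ²μ/2 = (μ − 141)²/(2μ) = 49.888445.

49.888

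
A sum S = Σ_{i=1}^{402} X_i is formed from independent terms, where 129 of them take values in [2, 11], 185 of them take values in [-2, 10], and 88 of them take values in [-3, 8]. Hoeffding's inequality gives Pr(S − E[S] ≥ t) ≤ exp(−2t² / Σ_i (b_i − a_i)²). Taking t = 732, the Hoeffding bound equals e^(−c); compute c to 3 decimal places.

Σ(b_i − a_i)² = 129·9² + 185·12² + 88·11² = 47737.
c = 2t² / 47737 = 2·732² / 47737 = 22.4490.

22.449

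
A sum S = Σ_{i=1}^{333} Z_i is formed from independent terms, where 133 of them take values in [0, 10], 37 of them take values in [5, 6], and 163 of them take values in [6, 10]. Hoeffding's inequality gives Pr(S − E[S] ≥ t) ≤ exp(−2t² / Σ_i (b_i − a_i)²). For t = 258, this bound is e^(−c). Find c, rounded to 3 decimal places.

Σ(b_i − a_i)² = 133·10² + 37·1² + 163·4² = 15945.
c = 2t² / 15945 = 2·258² / 15945 = 8.3492.

8.349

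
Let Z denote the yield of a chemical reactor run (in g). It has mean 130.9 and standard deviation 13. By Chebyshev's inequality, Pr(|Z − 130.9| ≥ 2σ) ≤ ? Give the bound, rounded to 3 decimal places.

Chebyshev: Pr(|Z − μ| ≥ t) ≤ Var(Z)/t².
Var(Z) = σ² = 13² = 169.
t = 2·13 = 26.
Bound = 169 / 676 = 0.2500.

0.250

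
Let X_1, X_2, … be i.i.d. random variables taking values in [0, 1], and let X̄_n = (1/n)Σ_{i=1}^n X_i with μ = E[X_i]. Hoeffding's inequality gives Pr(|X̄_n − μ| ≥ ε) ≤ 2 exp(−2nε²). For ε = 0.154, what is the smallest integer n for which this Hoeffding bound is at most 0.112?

61

Require 2·exp(−2nε²) ≤ 0.112, i.e. 2nε² ≥ ln(2/0.112) = 2.882404.
So n ≥ 2.882404 / (2·0.154²) = 60.769.
The smallest integer n is 61.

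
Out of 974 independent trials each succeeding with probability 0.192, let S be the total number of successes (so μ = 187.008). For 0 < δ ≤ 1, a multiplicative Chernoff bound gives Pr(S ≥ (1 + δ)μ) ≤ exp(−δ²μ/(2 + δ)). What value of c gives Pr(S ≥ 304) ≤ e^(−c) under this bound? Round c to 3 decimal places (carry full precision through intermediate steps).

27.876

Write 304 = (1 + δ)μ, so δ = 304/187.008 − 1 = 0.6255989…
Then the exponent is δ²μ/(2 + δ) = (304 − μ)² / (μ·(2 + δ)) = 27.875570.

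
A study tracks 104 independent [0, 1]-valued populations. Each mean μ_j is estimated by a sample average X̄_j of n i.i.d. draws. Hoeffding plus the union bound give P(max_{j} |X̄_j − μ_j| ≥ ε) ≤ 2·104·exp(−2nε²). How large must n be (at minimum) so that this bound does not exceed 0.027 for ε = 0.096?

Need 2·104·exp(−2nε²) ≤ 0.027, i.e. exp(−2nε²) ≤ 0.027/208.
So 2nε² ≥ ln(208/0.027) = 8.949456.
Hence n ≥ 8.949456/(2·0.096²) = 485.539.
The smallest integer n is 486.

486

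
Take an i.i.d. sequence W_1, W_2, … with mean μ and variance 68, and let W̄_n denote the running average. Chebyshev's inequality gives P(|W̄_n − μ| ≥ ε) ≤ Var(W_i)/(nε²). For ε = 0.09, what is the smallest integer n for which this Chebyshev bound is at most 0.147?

57110

Require 68/(n·0.09²) ≤ 0.147, i.e. n ≥ 68/(0.147·0.09²) = 57109.263.
The smallest integer n is 57110.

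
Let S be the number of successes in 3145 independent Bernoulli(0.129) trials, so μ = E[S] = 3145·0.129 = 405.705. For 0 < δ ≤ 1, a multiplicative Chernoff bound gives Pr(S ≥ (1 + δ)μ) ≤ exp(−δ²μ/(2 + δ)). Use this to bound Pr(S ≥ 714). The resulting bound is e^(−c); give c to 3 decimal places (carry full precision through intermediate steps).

84.885

Write 714 = (1 + δ)μ, so δ = 714/405.705 − 1 = 0.7598994…
Then the exponent is δ²μ/(2 + δ) = (714 − μ)² / (μ·(2 + δ)) = 84.884686.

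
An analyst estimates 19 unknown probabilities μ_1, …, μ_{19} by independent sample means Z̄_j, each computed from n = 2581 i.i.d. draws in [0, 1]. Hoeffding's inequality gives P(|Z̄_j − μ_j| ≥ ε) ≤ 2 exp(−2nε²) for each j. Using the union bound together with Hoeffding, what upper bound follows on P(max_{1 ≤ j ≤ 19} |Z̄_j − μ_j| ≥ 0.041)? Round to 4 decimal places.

Per-experiment Hoeffding bound: 2·exp(−2·2581·0.041²) = 2·exp(−8.67732) = 0.00034081.
Union bound over 19 events: 19·0.00034081 = 0.00648.

0.0065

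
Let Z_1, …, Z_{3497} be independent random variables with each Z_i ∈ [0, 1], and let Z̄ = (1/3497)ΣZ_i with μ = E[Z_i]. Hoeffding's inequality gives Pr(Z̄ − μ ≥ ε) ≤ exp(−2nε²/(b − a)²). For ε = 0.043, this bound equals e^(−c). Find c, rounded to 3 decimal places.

12.932

c = 2nε²/(b − a)² = 2·3497·0.043² / 1² = 12.9319.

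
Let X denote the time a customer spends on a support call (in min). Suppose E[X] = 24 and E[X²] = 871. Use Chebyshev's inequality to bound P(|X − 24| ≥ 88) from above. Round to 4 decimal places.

0.0381

Var(X) = E[X²] − (E[X])² = 871 − 576 = 295.
Chebyshev's inequality: P(|X − μ| ≥ t) ≤ Var(X)/t² = 295/7744 = 0.0381.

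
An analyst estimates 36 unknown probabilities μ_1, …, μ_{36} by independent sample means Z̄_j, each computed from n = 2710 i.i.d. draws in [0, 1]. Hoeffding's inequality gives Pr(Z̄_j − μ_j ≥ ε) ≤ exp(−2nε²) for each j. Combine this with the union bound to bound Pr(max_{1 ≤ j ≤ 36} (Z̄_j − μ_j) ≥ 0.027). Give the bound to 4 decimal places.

Per-experiment Hoeffding bound: exp(−2·2710·0.027²) = exp(−3.95118) = 0.019232.
Union bound over 36 events: 36·0.019232 = 0.69235.

0.6924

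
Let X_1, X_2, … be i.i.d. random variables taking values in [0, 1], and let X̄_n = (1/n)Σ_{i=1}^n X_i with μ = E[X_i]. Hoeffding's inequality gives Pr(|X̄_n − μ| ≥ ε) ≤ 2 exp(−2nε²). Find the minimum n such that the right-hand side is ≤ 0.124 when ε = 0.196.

Require 2·exp(−2nε²) ≤ 0.124, i.e. 2nε² ≥ ln(2/0.124) = 2.780621.
So n ≥ 2.780621 / (2·0.196²) = 36.191.
The smallest integer n is 37.

37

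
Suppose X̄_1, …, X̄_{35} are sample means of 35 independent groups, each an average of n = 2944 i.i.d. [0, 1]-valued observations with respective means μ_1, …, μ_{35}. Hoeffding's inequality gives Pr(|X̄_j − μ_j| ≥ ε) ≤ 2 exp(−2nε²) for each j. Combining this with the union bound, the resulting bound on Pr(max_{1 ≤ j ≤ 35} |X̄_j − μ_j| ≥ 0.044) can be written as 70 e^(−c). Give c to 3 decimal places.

Union bound over the 35 events: Pr(max_{1 ≤ j ≤ 35} |X̄_j − μ_j| ≥ 0.044) ≤ 35·2·exp(−2nε²) = 70 exp(−2·2944·0.044²).
So c = 2·2944·0.044² = 11.3992.

11.399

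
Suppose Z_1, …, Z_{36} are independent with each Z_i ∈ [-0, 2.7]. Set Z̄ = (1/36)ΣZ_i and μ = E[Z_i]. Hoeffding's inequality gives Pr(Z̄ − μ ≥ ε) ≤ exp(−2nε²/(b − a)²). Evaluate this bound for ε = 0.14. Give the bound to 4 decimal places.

Exponent: 2nε²/(b − a)² = 2·36·0.14² / 2.7² = 0.19358.
Bound = exp(−0.19358) = 0.82400.

0.8240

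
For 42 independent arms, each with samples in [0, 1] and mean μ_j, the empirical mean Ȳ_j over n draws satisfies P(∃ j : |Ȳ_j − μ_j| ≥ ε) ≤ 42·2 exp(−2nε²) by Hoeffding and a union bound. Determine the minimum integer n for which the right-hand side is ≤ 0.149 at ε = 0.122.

213

Need 2·42·exp(−2nε²) ≤ 0.149, i.e. exp(−2nε²) ≤ 0.149/84.
So 2nε² ≥ ln(84/0.149) = 6.334626.
Hence n ≥ 6.334626/(2·0.122²) = 212.800.
The smallest integer n is 213.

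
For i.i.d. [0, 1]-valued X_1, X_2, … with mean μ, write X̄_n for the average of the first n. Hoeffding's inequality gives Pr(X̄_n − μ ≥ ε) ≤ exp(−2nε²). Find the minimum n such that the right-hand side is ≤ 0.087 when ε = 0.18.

38

Require exp(−2nε²) ≤ 0.087, i.e. 2nε² ≥ ln(1/0.087) = 2.441847.
So n ≥ 2.441847 / (2·0.18²) = 37.683.
The smallest integer n is 38.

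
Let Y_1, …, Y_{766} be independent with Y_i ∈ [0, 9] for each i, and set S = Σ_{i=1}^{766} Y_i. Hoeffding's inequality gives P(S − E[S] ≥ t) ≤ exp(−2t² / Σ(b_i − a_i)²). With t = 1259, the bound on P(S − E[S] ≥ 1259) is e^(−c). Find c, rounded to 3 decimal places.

Σ(b_i − a_i)² = 766·(9)² = 62046.
c = 2t²/62046 = 2·1259²/62046 = 51.0937.

51.094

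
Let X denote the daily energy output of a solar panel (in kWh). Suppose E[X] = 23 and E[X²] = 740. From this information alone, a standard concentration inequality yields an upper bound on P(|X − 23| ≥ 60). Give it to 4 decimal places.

0.0586

The first two moments determine the variance, so Chebyshev's inequality is the sharpest standard bound available.
Var(X) = E[X²] − (E[X])² = 740 − 529 = 211.
Chebyshev's inequality: P(|X − μ| ≥ t) ≤ Var(X)/t² = 211/3600 = 0.0586.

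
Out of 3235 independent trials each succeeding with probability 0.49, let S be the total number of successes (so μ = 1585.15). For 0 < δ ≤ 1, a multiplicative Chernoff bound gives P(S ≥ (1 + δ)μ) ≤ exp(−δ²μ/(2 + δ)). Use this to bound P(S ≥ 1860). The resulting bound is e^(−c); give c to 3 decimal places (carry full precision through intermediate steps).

Write 1860 = (1 + δ)μ, so δ = 1860/1585.15 − 1 = 0.1733905…
Then the exponent is δ²μ/(2 + δ) = (1860 − μ)² / (μ·(2 + δ)) = 21.927209.

21.927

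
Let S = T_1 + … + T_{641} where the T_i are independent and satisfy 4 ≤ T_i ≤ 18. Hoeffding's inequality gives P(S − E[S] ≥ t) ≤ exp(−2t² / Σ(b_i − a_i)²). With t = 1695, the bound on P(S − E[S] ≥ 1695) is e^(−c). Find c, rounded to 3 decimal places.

Σ(b_i − a_i)² = 641·(14)² = 125636.
c = 2t²/125636 = 2·1695²/125636 = 45.7357.

45.736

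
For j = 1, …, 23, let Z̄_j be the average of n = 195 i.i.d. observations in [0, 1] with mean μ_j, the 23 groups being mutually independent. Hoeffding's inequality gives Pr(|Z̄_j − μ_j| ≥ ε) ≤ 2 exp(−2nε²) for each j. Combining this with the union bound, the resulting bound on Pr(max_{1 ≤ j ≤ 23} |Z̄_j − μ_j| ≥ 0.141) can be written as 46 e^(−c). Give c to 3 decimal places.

Union bound over the 23 events: Pr(max_{1 ≤ j ≤ 23} |Z̄_j − μ_j| ≥ 0.141) ≤ 23·2·exp(−2nε²) = 46 exp(−2·195·0.141²).
So c = 2·195·0.141² = 7.7536.

7.754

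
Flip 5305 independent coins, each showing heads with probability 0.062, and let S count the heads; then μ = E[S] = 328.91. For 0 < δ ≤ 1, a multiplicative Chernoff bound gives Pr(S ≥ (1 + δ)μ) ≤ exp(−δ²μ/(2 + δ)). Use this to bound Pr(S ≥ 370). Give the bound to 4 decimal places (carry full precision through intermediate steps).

Write 370 = (1 + δ)μ, so δ = 370/328.91 − 1 = 0.1249278…
Then the exponent is δ²μ/(2 + δ) = (370 − μ)² / (μ·(2 + δ)) = 2.415745.
Bound = exp(−2.415745) = 0.08930.

0.0893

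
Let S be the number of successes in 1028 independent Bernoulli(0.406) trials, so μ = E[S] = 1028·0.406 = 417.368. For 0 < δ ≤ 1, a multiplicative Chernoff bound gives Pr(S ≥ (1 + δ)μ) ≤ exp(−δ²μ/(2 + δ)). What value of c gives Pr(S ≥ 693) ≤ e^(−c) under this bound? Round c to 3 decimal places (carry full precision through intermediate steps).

Write 693 = (1 + δ)μ, so δ = 693/417.368 − 1 = 0.6604052…
Then the exponent is δ²μ/(2 + δ) = (693 − μ)² / (μ·(2 + δ)) = 68.421460.

68.421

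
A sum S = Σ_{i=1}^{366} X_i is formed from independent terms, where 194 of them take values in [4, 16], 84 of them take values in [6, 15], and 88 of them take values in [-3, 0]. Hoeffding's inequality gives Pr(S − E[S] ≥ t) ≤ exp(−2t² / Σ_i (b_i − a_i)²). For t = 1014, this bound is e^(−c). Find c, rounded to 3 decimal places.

Σ(b_i − a_i)² = 194·12² + 84·9² + 88·3² = 35532.
c = 2t² / 35532 = 2·1014² / 35532 = 57.8744.

57.874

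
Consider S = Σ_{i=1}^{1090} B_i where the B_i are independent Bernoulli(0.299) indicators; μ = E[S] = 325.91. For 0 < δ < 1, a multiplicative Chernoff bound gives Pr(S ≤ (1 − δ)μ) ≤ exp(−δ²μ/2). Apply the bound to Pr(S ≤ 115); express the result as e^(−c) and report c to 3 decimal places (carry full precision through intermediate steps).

Write 115 = (1 − δ)μ, so δ = 1 − 115/325.91 = 0.6471418…
Then the exponent is δ²μ/2 = (μ − 115)²/(2μ) = 68.244344.

68.244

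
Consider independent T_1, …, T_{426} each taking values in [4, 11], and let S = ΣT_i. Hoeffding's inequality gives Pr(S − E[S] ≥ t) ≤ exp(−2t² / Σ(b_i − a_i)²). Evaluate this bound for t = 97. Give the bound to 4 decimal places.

0.4060

Σ(b_i − a_i)² = 426·(7)² = 20874.
Exponent = 2·97²/20874 = 0.9015.
Bound = exp(−0.9015) = 0.40596.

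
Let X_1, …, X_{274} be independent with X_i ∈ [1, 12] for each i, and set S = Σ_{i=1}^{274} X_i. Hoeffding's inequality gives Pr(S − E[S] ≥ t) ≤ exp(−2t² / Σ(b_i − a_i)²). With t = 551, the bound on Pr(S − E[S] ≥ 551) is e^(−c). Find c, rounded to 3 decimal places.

Σ(b_i − a_i)² = 274·(11)² = 33154.
c = 2t²/33154 = 2·551²/33154 = 18.3146.

18.315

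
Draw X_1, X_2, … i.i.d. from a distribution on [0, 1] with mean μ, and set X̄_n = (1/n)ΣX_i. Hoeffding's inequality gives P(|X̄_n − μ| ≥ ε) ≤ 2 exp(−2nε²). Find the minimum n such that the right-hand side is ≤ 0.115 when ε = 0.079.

Require 2·exp(−2nε²) ≤ 0.115, i.e. 2nε² ≥ ln(2/0.115) = 2.855970.
So n ≥ 2.855970 / (2·0.079²) = 228.807.
The smallest integer n is 229.

229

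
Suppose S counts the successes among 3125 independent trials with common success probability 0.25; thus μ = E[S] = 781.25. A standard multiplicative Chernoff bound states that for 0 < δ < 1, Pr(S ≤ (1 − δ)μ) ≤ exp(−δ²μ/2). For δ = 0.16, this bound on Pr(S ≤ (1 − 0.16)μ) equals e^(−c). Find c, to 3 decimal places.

c = δ²μ/2 = 0.16²·781.25/2 = 10.0000.

10.000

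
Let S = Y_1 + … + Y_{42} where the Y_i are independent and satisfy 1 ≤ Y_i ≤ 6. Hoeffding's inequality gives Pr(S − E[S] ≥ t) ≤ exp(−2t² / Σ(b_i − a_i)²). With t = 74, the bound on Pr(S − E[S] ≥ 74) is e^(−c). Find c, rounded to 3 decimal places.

10.430

Σ(b_i − a_i)² = 42·(5)² = 1050.
c = 2t²/1050 = 2·74²/1050 = 10.4305.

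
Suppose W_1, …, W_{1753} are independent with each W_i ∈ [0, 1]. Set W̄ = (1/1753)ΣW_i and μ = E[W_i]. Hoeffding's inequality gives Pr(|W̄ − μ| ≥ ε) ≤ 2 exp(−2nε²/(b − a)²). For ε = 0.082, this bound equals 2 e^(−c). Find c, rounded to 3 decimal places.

23.574

c = 2nε²/(b − a)² = 2·1753·0.082² / 1² = 23.5743.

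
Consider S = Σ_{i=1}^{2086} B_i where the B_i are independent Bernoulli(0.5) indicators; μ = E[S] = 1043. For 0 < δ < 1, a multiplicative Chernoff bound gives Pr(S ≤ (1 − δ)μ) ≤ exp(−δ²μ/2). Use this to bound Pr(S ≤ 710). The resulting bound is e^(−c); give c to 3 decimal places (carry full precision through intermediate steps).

53.159

Write 710 = (1 − δ)μ, so δ = 1 − 710/1043 = 0.3192713…
Then the exponent is δ²μ/2 = (μ − 710)²/(2μ) = 53.158677.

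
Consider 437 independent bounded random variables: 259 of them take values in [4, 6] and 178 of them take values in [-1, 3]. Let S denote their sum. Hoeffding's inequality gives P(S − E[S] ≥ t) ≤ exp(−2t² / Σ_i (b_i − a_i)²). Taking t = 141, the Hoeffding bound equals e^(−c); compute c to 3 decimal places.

Σ(b_i − a_i)² = 259·2² + 178·4² = 3884.
c = 2t² / 3884 = 2·141² / 3884 = 10.2374.

10.237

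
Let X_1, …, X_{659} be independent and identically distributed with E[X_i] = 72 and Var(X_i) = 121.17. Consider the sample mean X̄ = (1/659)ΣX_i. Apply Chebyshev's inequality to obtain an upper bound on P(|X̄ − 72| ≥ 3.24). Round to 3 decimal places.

Var(X̄) = Var(X_i)/n = 121.17/659 = 0.18387.
Chebyshev: P(|X̄ − 72| ≥ 3.24) ≤ Var(X̄)/(3.24)² = 121.17/(659·3.24²) = 0.0175.

0.018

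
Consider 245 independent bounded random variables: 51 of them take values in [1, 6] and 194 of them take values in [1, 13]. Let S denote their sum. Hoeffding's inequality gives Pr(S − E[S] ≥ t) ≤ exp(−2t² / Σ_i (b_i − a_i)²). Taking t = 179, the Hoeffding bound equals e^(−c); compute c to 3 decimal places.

Σ(b_i − a_i)² = 51·5² + 194·12² = 29211.
c = 2t² / 29211 = 2·179² / 29211 = 2.1938.

2.194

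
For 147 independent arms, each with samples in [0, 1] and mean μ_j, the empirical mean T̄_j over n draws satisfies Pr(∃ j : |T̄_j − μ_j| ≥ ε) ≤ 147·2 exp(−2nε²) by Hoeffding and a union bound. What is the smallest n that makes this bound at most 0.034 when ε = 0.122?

Need 2·147·exp(−2nε²) ≤ 0.034, i.e. exp(−2nε²) ≤ 0.034/294.
So 2nε² ≥ ln(294/0.034) = 9.064975.
Hence n ≥ 9.064975/(2·0.122²) = 304.521.
The smallest integer n is 305.

305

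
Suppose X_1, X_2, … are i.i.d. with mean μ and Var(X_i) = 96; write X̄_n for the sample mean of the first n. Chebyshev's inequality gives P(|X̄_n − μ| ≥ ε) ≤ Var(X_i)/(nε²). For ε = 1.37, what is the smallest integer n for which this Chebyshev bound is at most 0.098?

Require 96/(n·1.37²) ≤ 0.098, i.e. n ≥ 96/(0.098·1.37²) = 521.920.
The smallest integer n is 522.

522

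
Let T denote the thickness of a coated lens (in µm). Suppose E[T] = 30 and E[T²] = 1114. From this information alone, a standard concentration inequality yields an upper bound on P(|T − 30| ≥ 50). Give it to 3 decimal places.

The first two moments determine the variance, so Chebyshev's inequality is the sharpest standard bound available.
Var(T) = E[T²] − (E[T])² = 1114 − 900 = 214.
Chebyshev's inequality: P(|T − μ| ≥ t) ≤ Var(T)/t² = 214/2500 = 0.0856.

0.086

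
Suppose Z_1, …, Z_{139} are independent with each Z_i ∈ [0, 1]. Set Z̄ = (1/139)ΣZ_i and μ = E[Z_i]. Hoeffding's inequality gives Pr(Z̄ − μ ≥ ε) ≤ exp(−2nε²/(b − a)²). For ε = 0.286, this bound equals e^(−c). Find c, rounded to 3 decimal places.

22.739

c = 2nε²/(b − a)² = 2·139·0.286² / 1² = 22.7393.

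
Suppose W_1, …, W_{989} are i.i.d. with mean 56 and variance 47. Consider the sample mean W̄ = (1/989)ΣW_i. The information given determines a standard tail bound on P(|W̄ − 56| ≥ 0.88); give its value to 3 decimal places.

0.061

With mean and variance of each term known, Chebyshev's inequality bounds the deviation of the sum (or sample mean).
Var(W̄) = Var(W_i)/n = 47/989 = 0.047523.
Chebyshev: P(|W̄ − 56| ≥ 0.88) ≤ Var(W̄)/(0.88)² = 47/(989·0.88²) = 0.0614.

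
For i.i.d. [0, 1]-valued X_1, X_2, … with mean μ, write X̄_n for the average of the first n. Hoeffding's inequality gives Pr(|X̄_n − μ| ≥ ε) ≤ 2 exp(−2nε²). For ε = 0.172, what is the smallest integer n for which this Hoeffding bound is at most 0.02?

Require 2·exp(−2nε²) ≤ 0.02, i.e. 2nε² ≥ ln(2/0.02) = 4.605170.
So n ≥ 4.605170 / (2·0.172²) = 77.832.
The smallest integer n is 78.

78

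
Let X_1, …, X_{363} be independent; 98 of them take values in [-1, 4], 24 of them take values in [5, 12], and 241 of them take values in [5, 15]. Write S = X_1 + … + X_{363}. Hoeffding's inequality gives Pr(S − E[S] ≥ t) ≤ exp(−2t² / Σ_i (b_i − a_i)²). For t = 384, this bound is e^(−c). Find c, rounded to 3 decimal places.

Σ(b_i − a_i)² = 98·5² + 24·7² + 241·10² = 27726.
c = 2t² / 27726 = 2·384² / 27726 = 10.6367.

10.637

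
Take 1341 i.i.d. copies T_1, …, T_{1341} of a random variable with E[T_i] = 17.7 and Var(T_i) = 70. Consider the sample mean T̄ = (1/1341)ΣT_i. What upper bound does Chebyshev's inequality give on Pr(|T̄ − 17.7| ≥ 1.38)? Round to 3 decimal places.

Var(T̄) = Var(T_i)/n = 70/1341 = 0.0522.
Chebyshev: Pr(|T̄ − 17.7| ≥ 1.38) ≤ Var(T̄)/(1.38)² = 70/(1341·1.38²) = 0.0274.

0.027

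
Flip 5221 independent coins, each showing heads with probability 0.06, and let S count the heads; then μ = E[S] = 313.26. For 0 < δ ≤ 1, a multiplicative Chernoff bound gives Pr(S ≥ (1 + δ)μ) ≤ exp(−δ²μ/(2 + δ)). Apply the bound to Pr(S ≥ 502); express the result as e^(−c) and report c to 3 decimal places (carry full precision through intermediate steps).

43.695

Write 502 = (1 + δ)μ, so δ = 502/313.26 − 1 = 0.6025027…
Then the exponent is δ²μ/(2 + δ) = (502 − μ)² / (μ·(2 + δ)) = 43.695002.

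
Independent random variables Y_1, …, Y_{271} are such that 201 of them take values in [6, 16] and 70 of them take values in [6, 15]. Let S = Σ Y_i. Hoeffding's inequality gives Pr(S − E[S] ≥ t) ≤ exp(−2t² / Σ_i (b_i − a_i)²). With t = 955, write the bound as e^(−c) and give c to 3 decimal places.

70.782

Σ(b_i − a_i)² = 201·10² + 70·9² = 25770.
c = 2t² / 25770 = 2·955² / 25770 = 70.7819.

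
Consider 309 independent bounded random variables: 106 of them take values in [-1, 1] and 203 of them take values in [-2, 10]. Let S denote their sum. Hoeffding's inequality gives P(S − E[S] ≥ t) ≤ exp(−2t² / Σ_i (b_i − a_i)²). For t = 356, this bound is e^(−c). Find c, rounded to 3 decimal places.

Σ(b_i − a_i)² = 106·2² + 203·12² = 29656.
c = 2t² / 29656 = 2·356² / 29656 = 8.5471.

8.547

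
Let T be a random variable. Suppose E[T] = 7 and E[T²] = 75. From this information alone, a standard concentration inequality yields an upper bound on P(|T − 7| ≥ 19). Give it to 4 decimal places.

0.0720

The first two moments determine the variance, so Chebyshev's inequality is the sharpest standard bound available.
Var(T) = E[T²] − (E[T])² = 75 − 49 = 26.
Chebyshev's inequality: P(|T − μ| ≥ t) ≤ Var(T)/t² = 26/361 = 0.0720.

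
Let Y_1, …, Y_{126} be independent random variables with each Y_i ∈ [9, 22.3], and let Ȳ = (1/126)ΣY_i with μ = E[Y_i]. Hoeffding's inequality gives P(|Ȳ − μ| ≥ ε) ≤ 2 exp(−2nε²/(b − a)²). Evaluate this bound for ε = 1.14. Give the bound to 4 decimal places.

Exponent: 2nε²/(b − a)² = 2·126·1.14² / 13.3² = 1.85143.
Bound = 2·exp(−1.85143) = 0.31403.

0.3140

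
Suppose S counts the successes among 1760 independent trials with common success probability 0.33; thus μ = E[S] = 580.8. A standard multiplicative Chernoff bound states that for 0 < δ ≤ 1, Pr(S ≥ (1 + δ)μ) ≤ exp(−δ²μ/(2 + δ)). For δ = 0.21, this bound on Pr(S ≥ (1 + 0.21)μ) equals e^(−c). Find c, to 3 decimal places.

c = δ²μ/(2 + δ) = 0.21²·580.8/(2 + 0.21) = 11.5897.

11.590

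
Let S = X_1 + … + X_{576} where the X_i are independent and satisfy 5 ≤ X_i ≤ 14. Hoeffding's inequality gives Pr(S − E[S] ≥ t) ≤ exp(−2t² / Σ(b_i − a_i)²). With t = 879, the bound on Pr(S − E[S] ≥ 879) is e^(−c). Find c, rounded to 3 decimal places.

33.121

Σ(b_i − a_i)² = 576·(9)² = 46656.
c = 2t²/46656 = 2·879²/46656 = 33.1208.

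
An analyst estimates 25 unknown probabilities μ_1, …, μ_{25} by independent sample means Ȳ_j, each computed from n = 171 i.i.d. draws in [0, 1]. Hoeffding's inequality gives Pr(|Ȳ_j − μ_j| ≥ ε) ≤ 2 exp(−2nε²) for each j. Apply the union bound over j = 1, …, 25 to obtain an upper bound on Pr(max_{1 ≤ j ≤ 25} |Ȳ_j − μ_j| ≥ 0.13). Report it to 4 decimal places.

0.1545

Per-experiment Hoeffding bound: 2·exp(−2·171·0.13²) = 2·exp(−5.77980) = 0.0061787.
Union bound over 25 events: 25·0.0061787 = 0.15447.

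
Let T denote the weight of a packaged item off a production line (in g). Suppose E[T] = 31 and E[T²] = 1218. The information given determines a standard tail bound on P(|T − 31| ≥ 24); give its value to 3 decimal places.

The first two moments determine the variance, so Chebyshev's inequality is the sharpest standard bound available.
Var(T) = E[T²] − (E[T])² = 1218 − 961 = 257.
Chebyshev's inequality: P(|T − μ| ≥ t) ≤ Var(T)/t² = 257/576 = 0.4462.

0.446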